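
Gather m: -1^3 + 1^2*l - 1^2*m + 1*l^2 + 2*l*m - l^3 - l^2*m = -l^3 + l^2 + l + m*(-l^2 + 2*l - 1) - 1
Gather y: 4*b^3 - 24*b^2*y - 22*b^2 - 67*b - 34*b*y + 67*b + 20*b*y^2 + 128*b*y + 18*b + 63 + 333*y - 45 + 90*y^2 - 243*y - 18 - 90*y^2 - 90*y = 4*b^3 - 22*b^2 + 20*b*y^2 + 18*b + y*(-24*b^2 + 94*b)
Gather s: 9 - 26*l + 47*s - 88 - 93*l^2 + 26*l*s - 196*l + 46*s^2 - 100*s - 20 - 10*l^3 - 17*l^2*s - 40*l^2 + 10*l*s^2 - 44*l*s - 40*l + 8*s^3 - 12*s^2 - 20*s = -10*l^3 - 133*l^2 - 262*l + 8*s^3 + s^2*(10*l + 34) + s*(-17*l^2 - 18*l - 73) - 99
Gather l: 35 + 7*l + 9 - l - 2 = 6*l + 42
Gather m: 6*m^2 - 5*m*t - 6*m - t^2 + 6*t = 6*m^2 + m*(-5*t - 6) - t^2 + 6*t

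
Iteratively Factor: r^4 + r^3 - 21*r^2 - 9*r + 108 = (r + 4)*(r^3 - 3*r^2 - 9*r + 27) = (r - 3)*(r + 4)*(r^2 - 9) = (r - 3)^2*(r + 4)*(r + 3)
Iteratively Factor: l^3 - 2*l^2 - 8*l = (l - 4)*(l^2 + 2*l) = (l - 4)*(l + 2)*(l)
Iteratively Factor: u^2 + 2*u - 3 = (u - 1)*(u + 3)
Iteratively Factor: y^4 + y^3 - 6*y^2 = (y + 3)*(y^3 - 2*y^2) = y*(y + 3)*(y^2 - 2*y) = y^2*(y + 3)*(y - 2)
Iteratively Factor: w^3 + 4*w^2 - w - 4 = (w + 1)*(w^2 + 3*w - 4) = (w - 1)*(w + 1)*(w + 4)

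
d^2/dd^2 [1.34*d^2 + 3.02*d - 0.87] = 2.68000000000000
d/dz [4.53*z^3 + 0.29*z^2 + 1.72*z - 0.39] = 13.59*z^2 + 0.58*z + 1.72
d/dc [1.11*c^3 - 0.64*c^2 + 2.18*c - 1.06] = 3.33*c^2 - 1.28*c + 2.18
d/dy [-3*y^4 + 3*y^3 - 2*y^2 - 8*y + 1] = -12*y^3 + 9*y^2 - 4*y - 8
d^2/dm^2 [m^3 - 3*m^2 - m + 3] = 6*m - 6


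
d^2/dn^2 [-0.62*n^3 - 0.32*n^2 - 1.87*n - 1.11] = -3.72*n - 0.64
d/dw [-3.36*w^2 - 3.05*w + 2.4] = -6.72*w - 3.05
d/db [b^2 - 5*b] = 2*b - 5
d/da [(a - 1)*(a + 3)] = 2*a + 2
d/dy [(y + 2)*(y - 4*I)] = 2*y + 2 - 4*I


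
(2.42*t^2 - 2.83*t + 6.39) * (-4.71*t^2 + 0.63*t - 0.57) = -11.3982*t^4 + 14.8539*t^3 - 33.2592*t^2 + 5.6388*t - 3.6423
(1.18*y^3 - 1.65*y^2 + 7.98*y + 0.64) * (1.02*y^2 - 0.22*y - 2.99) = 1.2036*y^5 - 1.9426*y^4 + 4.9744*y^3 + 3.8307*y^2 - 24.001*y - 1.9136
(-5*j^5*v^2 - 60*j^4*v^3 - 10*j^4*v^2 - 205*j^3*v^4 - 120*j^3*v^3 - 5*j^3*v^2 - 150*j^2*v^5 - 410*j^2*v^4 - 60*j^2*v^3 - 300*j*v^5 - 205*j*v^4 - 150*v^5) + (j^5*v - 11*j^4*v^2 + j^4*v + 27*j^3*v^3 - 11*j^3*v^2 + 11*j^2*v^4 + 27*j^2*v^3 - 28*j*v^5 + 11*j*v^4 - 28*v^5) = -5*j^5*v^2 + j^5*v - 60*j^4*v^3 - 21*j^4*v^2 + j^4*v - 205*j^3*v^4 - 93*j^3*v^3 - 16*j^3*v^2 - 150*j^2*v^5 - 399*j^2*v^4 - 33*j^2*v^3 - 328*j*v^5 - 194*j*v^4 - 178*v^5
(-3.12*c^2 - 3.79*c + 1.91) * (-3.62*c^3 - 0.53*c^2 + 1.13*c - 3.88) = 11.2944*c^5 + 15.3734*c^4 - 8.4311*c^3 + 6.8106*c^2 + 16.8635*c - 7.4108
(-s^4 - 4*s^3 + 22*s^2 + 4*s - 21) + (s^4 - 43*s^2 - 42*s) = -4*s^3 - 21*s^2 - 38*s - 21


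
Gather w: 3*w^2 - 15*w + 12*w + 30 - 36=3*w^2 - 3*w - 6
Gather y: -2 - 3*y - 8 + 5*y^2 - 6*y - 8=5*y^2 - 9*y - 18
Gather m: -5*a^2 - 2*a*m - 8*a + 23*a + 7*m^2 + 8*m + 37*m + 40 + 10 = -5*a^2 + 15*a + 7*m^2 + m*(45 - 2*a) + 50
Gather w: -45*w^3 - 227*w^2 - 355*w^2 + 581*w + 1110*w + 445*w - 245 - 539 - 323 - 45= -45*w^3 - 582*w^2 + 2136*w - 1152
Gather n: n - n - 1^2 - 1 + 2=0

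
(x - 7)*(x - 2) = x^2 - 9*x + 14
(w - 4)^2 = w^2 - 8*w + 16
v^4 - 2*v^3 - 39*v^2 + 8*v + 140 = (v - 7)*(v - 2)*(v + 2)*(v + 5)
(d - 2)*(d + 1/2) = d^2 - 3*d/2 - 1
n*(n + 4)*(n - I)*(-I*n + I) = -I*n^4 - n^3 - 3*I*n^3 - 3*n^2 + 4*I*n^2 + 4*n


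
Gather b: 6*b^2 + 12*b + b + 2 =6*b^2 + 13*b + 2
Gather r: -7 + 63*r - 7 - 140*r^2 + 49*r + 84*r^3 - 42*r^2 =84*r^3 - 182*r^2 + 112*r - 14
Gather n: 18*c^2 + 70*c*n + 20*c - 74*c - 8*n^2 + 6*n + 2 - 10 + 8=18*c^2 - 54*c - 8*n^2 + n*(70*c + 6)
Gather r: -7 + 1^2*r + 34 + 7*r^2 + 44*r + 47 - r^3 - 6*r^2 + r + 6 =-r^3 + r^2 + 46*r + 80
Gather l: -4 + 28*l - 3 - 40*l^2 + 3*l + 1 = -40*l^2 + 31*l - 6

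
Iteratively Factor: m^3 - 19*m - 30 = (m + 3)*(m^2 - 3*m - 10) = (m - 5)*(m + 3)*(m + 2)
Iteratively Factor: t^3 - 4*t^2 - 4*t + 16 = (t - 2)*(t^2 - 2*t - 8) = (t - 4)*(t - 2)*(t + 2)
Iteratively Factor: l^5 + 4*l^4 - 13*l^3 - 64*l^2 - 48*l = (l)*(l^4 + 4*l^3 - 13*l^2 - 64*l - 48) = l*(l + 3)*(l^3 + l^2 - 16*l - 16) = l*(l - 4)*(l + 3)*(l^2 + 5*l + 4) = l*(l - 4)*(l + 3)*(l + 4)*(l + 1)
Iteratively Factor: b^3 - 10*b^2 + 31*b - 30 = (b - 5)*(b^2 - 5*b + 6) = (b - 5)*(b - 3)*(b - 2)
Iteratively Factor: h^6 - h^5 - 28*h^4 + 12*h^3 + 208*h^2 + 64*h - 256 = (h + 2)*(h^5 - 3*h^4 - 22*h^3 + 56*h^2 + 96*h - 128) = (h - 1)*(h + 2)*(h^4 - 2*h^3 - 24*h^2 + 32*h + 128) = (h - 1)*(h + 2)^2*(h^3 - 4*h^2 - 16*h + 64) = (h - 4)*(h - 1)*(h + 2)^2*(h^2 - 16) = (h - 4)*(h - 1)*(h + 2)^2*(h + 4)*(h - 4)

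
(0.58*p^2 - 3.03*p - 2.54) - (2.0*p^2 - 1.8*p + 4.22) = -1.42*p^2 - 1.23*p - 6.76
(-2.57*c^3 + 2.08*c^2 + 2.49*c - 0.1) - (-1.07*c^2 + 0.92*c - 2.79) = -2.57*c^3 + 3.15*c^2 + 1.57*c + 2.69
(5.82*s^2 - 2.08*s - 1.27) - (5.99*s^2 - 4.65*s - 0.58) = -0.17*s^2 + 2.57*s - 0.69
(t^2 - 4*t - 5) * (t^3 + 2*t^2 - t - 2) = t^5 - 2*t^4 - 14*t^3 - 8*t^2 + 13*t + 10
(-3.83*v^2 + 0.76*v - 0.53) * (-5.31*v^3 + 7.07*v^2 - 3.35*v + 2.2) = 20.3373*v^5 - 31.1137*v^4 + 21.018*v^3 - 14.7191*v^2 + 3.4475*v - 1.166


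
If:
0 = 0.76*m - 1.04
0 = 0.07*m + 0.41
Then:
No Solution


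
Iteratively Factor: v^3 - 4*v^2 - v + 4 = (v - 4)*(v^2 - 1) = (v - 4)*(v - 1)*(v + 1)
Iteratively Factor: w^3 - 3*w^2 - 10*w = (w)*(w^2 - 3*w - 10) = w*(w + 2)*(w - 5)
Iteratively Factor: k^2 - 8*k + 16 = (k - 4)*(k - 4)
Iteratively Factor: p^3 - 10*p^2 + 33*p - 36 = (p - 3)*(p^2 - 7*p + 12) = (p - 3)^2*(p - 4)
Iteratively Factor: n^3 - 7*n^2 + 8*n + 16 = (n - 4)*(n^2 - 3*n - 4) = (n - 4)^2*(n + 1)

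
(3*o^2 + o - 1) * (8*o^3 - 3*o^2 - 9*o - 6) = 24*o^5 - o^4 - 38*o^3 - 24*o^2 + 3*o + 6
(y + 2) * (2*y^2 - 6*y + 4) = 2*y^3 - 2*y^2 - 8*y + 8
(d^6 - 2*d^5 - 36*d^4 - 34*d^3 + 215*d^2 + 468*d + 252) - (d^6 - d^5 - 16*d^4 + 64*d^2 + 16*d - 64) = -d^5 - 20*d^4 - 34*d^3 + 151*d^2 + 452*d + 316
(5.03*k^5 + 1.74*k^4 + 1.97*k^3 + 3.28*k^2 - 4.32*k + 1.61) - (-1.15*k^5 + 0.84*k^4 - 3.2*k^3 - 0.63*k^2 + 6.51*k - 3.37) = 6.18*k^5 + 0.9*k^4 + 5.17*k^3 + 3.91*k^2 - 10.83*k + 4.98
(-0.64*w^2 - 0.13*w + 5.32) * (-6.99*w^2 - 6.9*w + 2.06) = 4.4736*w^4 + 5.3247*w^3 - 37.6082*w^2 - 36.9758*w + 10.9592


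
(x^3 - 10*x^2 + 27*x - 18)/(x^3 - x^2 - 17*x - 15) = (-x^3 + 10*x^2 - 27*x + 18)/(-x^3 + x^2 + 17*x + 15)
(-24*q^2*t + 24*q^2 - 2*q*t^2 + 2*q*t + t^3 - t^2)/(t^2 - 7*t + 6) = (-24*q^2 - 2*q*t + t^2)/(t - 6)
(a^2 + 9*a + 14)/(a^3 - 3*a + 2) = (a + 7)/(a^2 - 2*a + 1)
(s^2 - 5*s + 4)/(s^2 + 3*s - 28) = (s - 1)/(s + 7)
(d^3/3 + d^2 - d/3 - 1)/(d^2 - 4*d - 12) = (-d^3 - 3*d^2 + d + 3)/(3*(-d^2 + 4*d + 12))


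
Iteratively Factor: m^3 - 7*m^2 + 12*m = (m - 3)*(m^2 - 4*m) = m*(m - 3)*(m - 4)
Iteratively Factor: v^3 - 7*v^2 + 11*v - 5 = (v - 1)*(v^2 - 6*v + 5) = (v - 5)*(v - 1)*(v - 1)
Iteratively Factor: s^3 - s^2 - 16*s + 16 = (s + 4)*(s^2 - 5*s + 4) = (s - 1)*(s + 4)*(s - 4)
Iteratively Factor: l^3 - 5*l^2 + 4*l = (l)*(l^2 - 5*l + 4) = l*(l - 4)*(l - 1)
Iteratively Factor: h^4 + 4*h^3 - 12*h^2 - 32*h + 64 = (h + 4)*(h^3 - 12*h + 16) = (h - 2)*(h + 4)*(h^2 + 2*h - 8) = (h - 2)*(h + 4)^2*(h - 2)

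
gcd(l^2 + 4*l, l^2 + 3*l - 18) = 1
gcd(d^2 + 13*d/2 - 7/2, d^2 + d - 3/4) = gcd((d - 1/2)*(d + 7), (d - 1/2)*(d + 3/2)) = d - 1/2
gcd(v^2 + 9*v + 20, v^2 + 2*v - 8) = v + 4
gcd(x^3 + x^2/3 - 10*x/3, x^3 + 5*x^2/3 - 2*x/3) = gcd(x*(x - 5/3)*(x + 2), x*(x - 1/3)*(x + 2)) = x^2 + 2*x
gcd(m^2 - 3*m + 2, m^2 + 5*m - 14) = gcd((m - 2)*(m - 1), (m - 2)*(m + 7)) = m - 2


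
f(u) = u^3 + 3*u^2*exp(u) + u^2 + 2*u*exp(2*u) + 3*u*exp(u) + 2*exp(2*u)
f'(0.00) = 9.00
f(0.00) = 2.00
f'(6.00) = 4949329.49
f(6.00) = 2329651.11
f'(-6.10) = 99.56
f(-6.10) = -189.56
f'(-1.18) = 0.88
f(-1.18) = -0.09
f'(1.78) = 643.56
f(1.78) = 292.35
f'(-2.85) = 18.75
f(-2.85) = -14.12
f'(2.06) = 1162.34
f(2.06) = 538.10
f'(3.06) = 9581.39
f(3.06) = 4526.41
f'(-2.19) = 9.71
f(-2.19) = -4.86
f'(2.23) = 1663.06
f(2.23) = 775.73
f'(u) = 3*u^2*exp(u) + 3*u^2 + 4*u*exp(2*u) + 9*u*exp(u) + 2*u + 6*exp(2*u) + 3*exp(u)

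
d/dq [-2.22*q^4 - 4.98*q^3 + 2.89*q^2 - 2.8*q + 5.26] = -8.88*q^3 - 14.94*q^2 + 5.78*q - 2.8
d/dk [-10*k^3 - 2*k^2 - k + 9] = -30*k^2 - 4*k - 1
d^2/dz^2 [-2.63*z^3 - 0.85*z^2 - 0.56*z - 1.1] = -15.78*z - 1.7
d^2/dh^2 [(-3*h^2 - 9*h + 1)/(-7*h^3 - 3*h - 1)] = 6*(49*h^6 + 441*h^5 - 161*h^4 - 112*h^3 - 147*h^2 + 7*h - 11)/(343*h^9 + 441*h^7 + 147*h^6 + 189*h^5 + 126*h^4 + 48*h^3 + 27*h^2 + 9*h + 1)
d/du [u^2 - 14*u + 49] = 2*u - 14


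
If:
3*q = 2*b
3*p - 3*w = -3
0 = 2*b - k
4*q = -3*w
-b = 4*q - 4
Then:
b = 12/11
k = 24/11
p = -65/33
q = 8/11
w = -32/33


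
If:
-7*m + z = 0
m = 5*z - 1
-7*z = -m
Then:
No Solution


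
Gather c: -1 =-1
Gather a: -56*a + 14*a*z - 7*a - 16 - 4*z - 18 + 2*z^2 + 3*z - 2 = a*(14*z - 63) + 2*z^2 - z - 36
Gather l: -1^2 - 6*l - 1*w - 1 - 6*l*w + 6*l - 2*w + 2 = -6*l*w - 3*w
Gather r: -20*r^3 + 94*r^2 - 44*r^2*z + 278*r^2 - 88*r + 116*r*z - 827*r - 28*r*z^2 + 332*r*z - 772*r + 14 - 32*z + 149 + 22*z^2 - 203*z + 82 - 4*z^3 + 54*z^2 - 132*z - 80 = -20*r^3 + r^2*(372 - 44*z) + r*(-28*z^2 + 448*z - 1687) - 4*z^3 + 76*z^2 - 367*z + 165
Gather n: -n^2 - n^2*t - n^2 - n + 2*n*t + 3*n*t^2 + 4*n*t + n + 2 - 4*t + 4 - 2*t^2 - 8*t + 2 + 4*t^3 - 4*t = n^2*(-t - 2) + n*(3*t^2 + 6*t) + 4*t^3 - 2*t^2 - 16*t + 8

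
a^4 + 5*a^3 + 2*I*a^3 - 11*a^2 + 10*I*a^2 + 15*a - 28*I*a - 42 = (a - 2)*(a + 7)*(a - I)*(a + 3*I)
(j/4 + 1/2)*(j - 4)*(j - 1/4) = j^3/4 - 9*j^2/16 - 15*j/8 + 1/2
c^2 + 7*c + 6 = (c + 1)*(c + 6)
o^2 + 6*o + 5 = (o + 1)*(o + 5)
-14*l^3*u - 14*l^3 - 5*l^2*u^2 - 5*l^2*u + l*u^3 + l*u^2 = (-7*l + u)*(2*l + u)*(l*u + l)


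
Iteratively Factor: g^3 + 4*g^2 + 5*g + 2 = (g + 1)*(g^2 + 3*g + 2) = (g + 1)*(g + 2)*(g + 1)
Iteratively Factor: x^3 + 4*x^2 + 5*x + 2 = (x + 1)*(x^2 + 3*x + 2) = (x + 1)*(x + 2)*(x + 1)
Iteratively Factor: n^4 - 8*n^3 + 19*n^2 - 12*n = (n)*(n^3 - 8*n^2 + 19*n - 12) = n*(n - 3)*(n^2 - 5*n + 4) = n*(n - 4)*(n - 3)*(n - 1)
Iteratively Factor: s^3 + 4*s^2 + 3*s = (s)*(s^2 + 4*s + 3) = s*(s + 3)*(s + 1)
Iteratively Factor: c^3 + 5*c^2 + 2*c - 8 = (c - 1)*(c^2 + 6*c + 8) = (c - 1)*(c + 2)*(c + 4)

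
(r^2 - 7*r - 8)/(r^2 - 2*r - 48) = (r + 1)/(r + 6)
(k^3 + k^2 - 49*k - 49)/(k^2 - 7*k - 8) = (k^2 - 49)/(k - 8)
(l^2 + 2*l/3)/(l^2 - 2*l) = (l + 2/3)/(l - 2)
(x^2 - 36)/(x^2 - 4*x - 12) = (x + 6)/(x + 2)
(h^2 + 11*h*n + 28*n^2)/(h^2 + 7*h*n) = (h + 4*n)/h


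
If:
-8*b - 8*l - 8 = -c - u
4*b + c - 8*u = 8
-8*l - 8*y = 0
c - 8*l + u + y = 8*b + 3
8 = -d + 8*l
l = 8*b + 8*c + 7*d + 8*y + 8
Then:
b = -4819/552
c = -2021/138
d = 32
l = 5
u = -331/46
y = -5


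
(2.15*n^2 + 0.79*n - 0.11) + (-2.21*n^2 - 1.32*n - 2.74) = -0.0600000000000001*n^2 - 0.53*n - 2.85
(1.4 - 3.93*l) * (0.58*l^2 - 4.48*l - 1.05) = -2.2794*l^3 + 18.4184*l^2 - 2.1455*l - 1.47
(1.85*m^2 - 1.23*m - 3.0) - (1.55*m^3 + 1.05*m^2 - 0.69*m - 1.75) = -1.55*m^3 + 0.8*m^2 - 0.54*m - 1.25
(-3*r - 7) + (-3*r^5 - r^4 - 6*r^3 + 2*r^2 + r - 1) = -3*r^5 - r^4 - 6*r^3 + 2*r^2 - 2*r - 8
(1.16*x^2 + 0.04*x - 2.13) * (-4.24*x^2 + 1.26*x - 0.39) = -4.9184*x^4 + 1.292*x^3 + 8.6292*x^2 - 2.6994*x + 0.8307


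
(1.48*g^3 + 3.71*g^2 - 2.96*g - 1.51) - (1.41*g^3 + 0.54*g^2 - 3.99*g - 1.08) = 0.0700000000000001*g^3 + 3.17*g^2 + 1.03*g - 0.43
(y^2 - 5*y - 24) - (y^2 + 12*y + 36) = -17*y - 60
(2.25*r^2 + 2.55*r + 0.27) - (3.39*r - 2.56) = 2.25*r^2 - 0.84*r + 2.83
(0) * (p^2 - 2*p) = 0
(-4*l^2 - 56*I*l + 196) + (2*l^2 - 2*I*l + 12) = -2*l^2 - 58*I*l + 208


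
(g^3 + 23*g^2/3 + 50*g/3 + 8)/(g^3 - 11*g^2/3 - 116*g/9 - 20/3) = 3*(g^2 + 7*g + 12)/(3*g^2 - 13*g - 30)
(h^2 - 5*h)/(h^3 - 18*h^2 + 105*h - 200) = h/(h^2 - 13*h + 40)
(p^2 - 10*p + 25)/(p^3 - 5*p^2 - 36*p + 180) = (p - 5)/(p^2 - 36)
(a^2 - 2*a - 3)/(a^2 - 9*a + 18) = (a + 1)/(a - 6)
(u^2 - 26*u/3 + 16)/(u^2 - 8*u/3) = (u - 6)/u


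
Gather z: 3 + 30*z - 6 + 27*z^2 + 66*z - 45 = 27*z^2 + 96*z - 48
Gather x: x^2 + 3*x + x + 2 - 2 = x^2 + 4*x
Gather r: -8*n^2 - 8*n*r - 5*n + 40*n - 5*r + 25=-8*n^2 + 35*n + r*(-8*n - 5) + 25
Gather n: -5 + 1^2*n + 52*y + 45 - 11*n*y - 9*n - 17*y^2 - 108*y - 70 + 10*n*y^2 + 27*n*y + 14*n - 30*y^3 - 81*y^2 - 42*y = n*(10*y^2 + 16*y + 6) - 30*y^3 - 98*y^2 - 98*y - 30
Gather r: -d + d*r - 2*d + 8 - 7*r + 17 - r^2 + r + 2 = -3*d - r^2 + r*(d - 6) + 27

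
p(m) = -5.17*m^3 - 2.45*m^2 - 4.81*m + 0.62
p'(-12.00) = -2179.45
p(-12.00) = 8639.30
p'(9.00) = -1305.22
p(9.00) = -4010.05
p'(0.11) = -5.54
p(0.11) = 0.05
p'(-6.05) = -542.87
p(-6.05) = 1084.92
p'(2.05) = -80.04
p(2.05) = -64.08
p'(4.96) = -410.68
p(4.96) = -714.38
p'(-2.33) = -77.60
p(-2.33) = 63.92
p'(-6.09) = -550.21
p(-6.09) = 1106.78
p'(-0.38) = -5.19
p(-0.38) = 2.38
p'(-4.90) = -353.20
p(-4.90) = 573.61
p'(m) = -15.51*m^2 - 4.9*m - 4.81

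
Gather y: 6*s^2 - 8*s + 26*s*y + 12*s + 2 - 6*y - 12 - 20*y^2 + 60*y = 6*s^2 + 4*s - 20*y^2 + y*(26*s + 54) - 10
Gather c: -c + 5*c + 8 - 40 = 4*c - 32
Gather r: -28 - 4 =-32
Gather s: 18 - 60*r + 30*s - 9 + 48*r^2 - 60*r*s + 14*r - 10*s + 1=48*r^2 - 46*r + s*(20 - 60*r) + 10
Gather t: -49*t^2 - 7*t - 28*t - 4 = -49*t^2 - 35*t - 4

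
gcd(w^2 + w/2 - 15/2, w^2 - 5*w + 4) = 1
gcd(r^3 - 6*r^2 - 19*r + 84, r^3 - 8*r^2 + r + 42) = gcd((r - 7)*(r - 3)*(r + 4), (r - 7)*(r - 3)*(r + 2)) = r^2 - 10*r + 21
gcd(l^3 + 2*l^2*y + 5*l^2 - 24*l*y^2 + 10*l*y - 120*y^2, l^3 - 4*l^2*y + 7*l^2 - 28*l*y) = -l + 4*y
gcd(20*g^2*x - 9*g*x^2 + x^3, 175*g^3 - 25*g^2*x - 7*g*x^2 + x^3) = -5*g + x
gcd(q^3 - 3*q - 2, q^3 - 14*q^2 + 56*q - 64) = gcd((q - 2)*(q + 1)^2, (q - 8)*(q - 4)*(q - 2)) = q - 2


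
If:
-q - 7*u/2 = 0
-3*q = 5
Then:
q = -5/3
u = 10/21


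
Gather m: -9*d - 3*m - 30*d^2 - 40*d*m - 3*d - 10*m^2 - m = -30*d^2 - 12*d - 10*m^2 + m*(-40*d - 4)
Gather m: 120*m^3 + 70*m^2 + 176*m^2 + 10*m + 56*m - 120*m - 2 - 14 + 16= 120*m^3 + 246*m^2 - 54*m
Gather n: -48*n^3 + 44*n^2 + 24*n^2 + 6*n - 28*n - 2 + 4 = -48*n^3 + 68*n^2 - 22*n + 2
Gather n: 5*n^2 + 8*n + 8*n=5*n^2 + 16*n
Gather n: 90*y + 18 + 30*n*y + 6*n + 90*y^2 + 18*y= n*(30*y + 6) + 90*y^2 + 108*y + 18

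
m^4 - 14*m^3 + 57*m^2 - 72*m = m*(m - 8)*(m - 3)^2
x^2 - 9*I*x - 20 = (x - 5*I)*(x - 4*I)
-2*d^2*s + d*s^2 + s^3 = s*(-d + s)*(2*d + s)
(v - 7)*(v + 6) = v^2 - v - 42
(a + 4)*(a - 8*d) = a^2 - 8*a*d + 4*a - 32*d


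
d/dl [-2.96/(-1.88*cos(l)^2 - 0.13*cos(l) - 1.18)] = (11.1296*cos(l) + 0.3848)*sin(l)/(1.88*cos(l)^2 + 0.13*cos(l) + 1.18)^2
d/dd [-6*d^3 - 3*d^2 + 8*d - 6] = -18*d^2 - 6*d + 8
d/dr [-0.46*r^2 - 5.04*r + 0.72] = -0.92*r - 5.04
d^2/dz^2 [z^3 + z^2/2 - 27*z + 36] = 6*z + 1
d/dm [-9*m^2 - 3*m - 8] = -18*m - 3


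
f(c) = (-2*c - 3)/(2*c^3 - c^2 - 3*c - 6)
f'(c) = (-2*c - 3)*(-6*c^2 + 2*c + 3)/(2*c^3 - c^2 - 3*c - 6)^2 - 2/(2*c^3 - c^2 - 3*c - 6)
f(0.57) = 0.54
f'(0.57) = 0.11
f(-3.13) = -0.05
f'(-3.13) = -0.01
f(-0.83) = 0.25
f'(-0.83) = 0.51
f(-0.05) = 0.50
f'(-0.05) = 0.10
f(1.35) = 0.82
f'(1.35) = 0.91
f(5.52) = -0.05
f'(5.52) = 0.02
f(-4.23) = -0.03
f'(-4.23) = -0.01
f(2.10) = -3.97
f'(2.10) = 41.13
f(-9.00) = -0.00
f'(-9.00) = 0.00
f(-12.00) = -0.00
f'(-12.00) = 0.00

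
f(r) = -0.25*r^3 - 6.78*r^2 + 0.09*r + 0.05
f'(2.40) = -36.77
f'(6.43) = -118.11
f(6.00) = -297.49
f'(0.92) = -13.02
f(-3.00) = -54.49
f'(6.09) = -110.31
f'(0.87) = -12.27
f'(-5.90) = 53.99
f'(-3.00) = 34.02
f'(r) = -0.75*r^2 - 13.56*r + 0.09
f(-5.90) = -185.15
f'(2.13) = -32.20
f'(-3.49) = 38.28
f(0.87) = -5.17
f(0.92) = -5.80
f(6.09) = -307.33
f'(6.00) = -108.27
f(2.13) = -32.93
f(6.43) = -346.15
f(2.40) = -42.24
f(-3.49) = -72.22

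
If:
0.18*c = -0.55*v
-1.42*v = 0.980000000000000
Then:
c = 2.11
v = -0.69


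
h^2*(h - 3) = h^3 - 3*h^2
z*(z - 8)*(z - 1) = z^3 - 9*z^2 + 8*z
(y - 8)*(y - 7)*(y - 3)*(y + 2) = y^4 - 16*y^3 + 65*y^2 + 34*y - 336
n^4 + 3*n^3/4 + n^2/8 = n^2*(n + 1/4)*(n + 1/2)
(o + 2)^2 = o^2 + 4*o + 4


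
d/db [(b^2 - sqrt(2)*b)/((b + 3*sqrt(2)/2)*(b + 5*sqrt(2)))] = 15*(sqrt(2)*b^2 + 4*b - 2*sqrt(2))/(2*b^4 + 26*sqrt(2)*b^3 + 229*b^2 + 390*sqrt(2)*b + 450)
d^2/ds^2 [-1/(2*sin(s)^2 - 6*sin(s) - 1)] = 2*(-8*sin(s)^4 + 18*sin(s)^3 - 10*sin(s)^2 - 33*sin(s) + 38)/(6*sin(s) + cos(2*s))^3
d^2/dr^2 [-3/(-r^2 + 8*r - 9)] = 6*(-r^2 + 8*r + 4*(r - 4)^2 - 9)/(r^2 - 8*r + 9)^3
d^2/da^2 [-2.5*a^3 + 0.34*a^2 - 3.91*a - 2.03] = 0.68 - 15.0*a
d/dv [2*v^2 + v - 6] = 4*v + 1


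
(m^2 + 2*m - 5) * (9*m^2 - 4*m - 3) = 9*m^4 + 14*m^3 - 56*m^2 + 14*m + 15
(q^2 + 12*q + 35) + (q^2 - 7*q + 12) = 2*q^2 + 5*q + 47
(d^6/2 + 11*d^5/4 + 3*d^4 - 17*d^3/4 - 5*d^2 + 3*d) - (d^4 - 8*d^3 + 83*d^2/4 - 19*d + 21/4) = d^6/2 + 11*d^5/4 + 2*d^4 + 15*d^3/4 - 103*d^2/4 + 22*d - 21/4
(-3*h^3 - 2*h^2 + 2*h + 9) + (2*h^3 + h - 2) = -h^3 - 2*h^2 + 3*h + 7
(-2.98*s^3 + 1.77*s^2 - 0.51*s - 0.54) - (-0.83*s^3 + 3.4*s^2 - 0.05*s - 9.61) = -2.15*s^3 - 1.63*s^2 - 0.46*s + 9.07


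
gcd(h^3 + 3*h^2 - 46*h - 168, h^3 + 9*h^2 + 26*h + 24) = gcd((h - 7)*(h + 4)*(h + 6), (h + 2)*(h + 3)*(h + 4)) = h + 4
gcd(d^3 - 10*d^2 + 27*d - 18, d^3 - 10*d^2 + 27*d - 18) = d^3 - 10*d^2 + 27*d - 18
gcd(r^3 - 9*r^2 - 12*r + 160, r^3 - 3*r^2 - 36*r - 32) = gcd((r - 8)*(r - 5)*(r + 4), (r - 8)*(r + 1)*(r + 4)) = r^2 - 4*r - 32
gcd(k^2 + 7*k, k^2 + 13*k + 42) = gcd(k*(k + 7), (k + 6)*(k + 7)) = k + 7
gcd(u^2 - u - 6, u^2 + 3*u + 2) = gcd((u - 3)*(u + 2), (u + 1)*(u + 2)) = u + 2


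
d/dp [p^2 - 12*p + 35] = 2*p - 12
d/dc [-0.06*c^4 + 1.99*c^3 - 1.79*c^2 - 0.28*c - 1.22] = -0.24*c^3 + 5.97*c^2 - 3.58*c - 0.28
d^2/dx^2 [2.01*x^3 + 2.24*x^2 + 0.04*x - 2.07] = 12.06*x + 4.48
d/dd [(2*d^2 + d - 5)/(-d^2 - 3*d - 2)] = (-5*d^2 - 18*d - 17)/(d^4 + 6*d^3 + 13*d^2 + 12*d + 4)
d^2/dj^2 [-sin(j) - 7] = sin(j)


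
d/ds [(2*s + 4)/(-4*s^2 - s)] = 4*(2*s^2 + 8*s + 1)/(s^2*(16*s^2 + 8*s + 1))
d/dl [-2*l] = -2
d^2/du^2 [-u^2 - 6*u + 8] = -2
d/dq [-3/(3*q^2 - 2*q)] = 6*(3*q - 1)/(q^2*(3*q - 2)^2)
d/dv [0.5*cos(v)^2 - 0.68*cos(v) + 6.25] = (0.68 - 1.0*cos(v))*sin(v)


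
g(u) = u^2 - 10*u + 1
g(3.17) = -20.65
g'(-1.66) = -13.32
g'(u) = 2*u - 10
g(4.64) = -23.87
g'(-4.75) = -19.50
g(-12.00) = 265.00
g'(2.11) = -5.78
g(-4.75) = 71.06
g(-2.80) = 36.84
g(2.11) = -15.65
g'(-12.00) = -34.00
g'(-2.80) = -15.60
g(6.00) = -23.00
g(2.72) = -18.80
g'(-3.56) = -17.12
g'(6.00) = 2.00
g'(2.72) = -4.56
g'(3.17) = -3.66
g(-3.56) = 49.27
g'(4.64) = -0.72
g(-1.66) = 20.36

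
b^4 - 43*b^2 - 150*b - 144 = (b - 8)*(b + 2)*(b + 3)^2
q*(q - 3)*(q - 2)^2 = q^4 - 7*q^3 + 16*q^2 - 12*q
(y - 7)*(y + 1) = y^2 - 6*y - 7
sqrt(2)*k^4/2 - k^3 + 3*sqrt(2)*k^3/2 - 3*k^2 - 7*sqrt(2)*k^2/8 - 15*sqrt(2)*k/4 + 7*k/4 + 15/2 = (k - 3/2)*(k + 5/2)*(k - sqrt(2))*(sqrt(2)*k/2 + sqrt(2))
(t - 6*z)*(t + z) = t^2 - 5*t*z - 6*z^2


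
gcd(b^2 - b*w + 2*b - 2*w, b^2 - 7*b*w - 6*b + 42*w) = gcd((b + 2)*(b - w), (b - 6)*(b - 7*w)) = 1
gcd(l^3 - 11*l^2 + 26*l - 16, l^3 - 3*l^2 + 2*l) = l^2 - 3*l + 2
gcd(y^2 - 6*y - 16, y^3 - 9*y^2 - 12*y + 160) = y - 8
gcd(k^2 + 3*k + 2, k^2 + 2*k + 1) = k + 1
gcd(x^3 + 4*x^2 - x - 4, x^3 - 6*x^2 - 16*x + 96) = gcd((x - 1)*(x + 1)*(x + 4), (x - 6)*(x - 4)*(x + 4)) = x + 4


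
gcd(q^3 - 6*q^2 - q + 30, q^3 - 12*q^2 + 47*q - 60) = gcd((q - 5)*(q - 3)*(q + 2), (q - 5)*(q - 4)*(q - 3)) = q^2 - 8*q + 15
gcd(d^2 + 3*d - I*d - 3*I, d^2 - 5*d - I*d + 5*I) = d - I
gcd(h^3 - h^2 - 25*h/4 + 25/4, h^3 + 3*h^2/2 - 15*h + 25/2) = h^2 - 7*h/2 + 5/2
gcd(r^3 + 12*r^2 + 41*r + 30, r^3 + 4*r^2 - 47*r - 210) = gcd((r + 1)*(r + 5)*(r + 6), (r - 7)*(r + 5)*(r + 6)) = r^2 + 11*r + 30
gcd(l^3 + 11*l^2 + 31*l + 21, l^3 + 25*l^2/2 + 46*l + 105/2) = l^2 + 10*l + 21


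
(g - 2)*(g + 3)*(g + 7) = g^3 + 8*g^2 + g - 42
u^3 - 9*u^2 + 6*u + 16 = (u - 8)*(u - 2)*(u + 1)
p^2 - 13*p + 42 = (p - 7)*(p - 6)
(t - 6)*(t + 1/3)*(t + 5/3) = t^3 - 4*t^2 - 103*t/9 - 10/3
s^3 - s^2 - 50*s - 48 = (s - 8)*(s + 1)*(s + 6)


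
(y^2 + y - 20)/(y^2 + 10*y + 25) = (y - 4)/(y + 5)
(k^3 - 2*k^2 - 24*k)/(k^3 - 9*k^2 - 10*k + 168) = k/(k - 7)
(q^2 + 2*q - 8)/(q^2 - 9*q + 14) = (q + 4)/(q - 7)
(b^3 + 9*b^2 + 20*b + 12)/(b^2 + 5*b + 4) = (b^2 + 8*b + 12)/(b + 4)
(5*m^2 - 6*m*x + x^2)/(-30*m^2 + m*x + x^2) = (-m + x)/(6*m + x)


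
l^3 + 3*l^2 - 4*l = l*(l - 1)*(l + 4)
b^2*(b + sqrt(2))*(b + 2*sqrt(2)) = b^4 + 3*sqrt(2)*b^3 + 4*b^2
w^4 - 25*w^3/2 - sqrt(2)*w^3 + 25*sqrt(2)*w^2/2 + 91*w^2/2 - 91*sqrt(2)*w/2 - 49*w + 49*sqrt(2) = (w - 7)*(w - 7/2)*(w - 2)*(w - sqrt(2))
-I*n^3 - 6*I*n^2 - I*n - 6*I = (n + 6)*(n - I)*(-I*n + 1)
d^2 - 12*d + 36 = (d - 6)^2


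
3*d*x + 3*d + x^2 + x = (3*d + x)*(x + 1)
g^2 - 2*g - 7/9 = (g - 7/3)*(g + 1/3)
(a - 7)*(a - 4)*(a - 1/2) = a^3 - 23*a^2/2 + 67*a/2 - 14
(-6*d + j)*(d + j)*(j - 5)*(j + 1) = -6*d^2*j^2 + 24*d^2*j + 30*d^2 - 5*d*j^3 + 20*d*j^2 + 25*d*j + j^4 - 4*j^3 - 5*j^2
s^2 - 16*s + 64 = (s - 8)^2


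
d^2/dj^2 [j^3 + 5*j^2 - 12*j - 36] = 6*j + 10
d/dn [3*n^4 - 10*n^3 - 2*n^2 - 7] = 2*n*(6*n^2 - 15*n - 2)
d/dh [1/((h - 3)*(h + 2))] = (1 - 2*h)/(h^4 - 2*h^3 - 11*h^2 + 12*h + 36)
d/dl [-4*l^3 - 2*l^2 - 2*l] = -12*l^2 - 4*l - 2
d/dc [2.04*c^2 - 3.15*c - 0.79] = 4.08*c - 3.15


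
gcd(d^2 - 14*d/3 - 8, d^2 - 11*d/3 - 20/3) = d + 4/3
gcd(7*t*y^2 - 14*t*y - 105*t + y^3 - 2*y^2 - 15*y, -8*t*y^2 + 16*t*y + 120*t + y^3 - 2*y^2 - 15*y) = y^2 - 2*y - 15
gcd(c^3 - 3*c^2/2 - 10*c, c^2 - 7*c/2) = c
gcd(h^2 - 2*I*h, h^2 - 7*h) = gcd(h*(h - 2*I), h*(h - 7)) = h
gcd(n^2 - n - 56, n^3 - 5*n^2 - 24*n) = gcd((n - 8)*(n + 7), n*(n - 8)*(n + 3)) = n - 8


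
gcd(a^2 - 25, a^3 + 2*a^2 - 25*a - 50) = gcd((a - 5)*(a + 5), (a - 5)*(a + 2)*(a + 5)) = a^2 - 25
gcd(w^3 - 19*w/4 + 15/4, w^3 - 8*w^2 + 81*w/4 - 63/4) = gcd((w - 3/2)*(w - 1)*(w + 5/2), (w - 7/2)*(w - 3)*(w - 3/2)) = w - 3/2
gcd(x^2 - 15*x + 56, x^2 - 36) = 1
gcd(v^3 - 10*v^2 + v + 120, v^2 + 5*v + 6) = v + 3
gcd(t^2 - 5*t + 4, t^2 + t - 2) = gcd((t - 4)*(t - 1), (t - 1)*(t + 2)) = t - 1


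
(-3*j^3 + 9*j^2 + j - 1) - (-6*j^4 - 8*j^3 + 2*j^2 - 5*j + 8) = 6*j^4 + 5*j^3 + 7*j^2 + 6*j - 9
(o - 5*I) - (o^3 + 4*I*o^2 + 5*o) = -o^3 - 4*I*o^2 - 4*o - 5*I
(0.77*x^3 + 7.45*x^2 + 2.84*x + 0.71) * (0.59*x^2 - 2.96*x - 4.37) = 0.4543*x^5 + 2.1163*x^4 - 23.7413*x^3 - 40.544*x^2 - 14.5124*x - 3.1027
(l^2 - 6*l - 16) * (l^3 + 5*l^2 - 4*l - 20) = l^5 - l^4 - 50*l^3 - 76*l^2 + 184*l + 320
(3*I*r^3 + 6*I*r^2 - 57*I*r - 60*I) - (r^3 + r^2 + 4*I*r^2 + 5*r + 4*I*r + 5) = -r^3 + 3*I*r^3 - r^2 + 2*I*r^2 - 5*r - 61*I*r - 5 - 60*I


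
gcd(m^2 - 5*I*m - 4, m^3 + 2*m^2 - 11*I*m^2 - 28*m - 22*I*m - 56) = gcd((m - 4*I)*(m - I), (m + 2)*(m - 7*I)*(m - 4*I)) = m - 4*I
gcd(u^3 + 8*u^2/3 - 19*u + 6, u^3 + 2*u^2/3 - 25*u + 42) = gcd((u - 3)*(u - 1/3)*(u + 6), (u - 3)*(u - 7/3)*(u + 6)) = u^2 + 3*u - 18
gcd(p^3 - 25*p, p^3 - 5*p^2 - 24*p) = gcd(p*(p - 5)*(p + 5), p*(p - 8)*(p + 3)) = p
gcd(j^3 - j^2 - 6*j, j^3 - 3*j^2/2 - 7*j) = j^2 + 2*j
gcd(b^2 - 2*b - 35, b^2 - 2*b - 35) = b^2 - 2*b - 35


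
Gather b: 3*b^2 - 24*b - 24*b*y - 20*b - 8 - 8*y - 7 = 3*b^2 + b*(-24*y - 44) - 8*y - 15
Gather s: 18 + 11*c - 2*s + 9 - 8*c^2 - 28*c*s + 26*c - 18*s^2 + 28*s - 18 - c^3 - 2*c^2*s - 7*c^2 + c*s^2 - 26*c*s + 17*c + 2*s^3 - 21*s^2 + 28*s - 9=-c^3 - 15*c^2 + 54*c + 2*s^3 + s^2*(c - 39) + s*(-2*c^2 - 54*c + 54)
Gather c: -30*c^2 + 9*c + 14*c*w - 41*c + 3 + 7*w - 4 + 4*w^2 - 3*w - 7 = -30*c^2 + c*(14*w - 32) + 4*w^2 + 4*w - 8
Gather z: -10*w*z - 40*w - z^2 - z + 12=-40*w - z^2 + z*(-10*w - 1) + 12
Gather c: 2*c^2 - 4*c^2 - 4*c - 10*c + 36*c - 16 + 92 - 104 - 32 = -2*c^2 + 22*c - 60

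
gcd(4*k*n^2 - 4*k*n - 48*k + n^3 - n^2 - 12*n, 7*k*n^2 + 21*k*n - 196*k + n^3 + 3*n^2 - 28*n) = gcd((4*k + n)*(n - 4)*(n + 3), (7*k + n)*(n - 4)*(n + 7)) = n - 4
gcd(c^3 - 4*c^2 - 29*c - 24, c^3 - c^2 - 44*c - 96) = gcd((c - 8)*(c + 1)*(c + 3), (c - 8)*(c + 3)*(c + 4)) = c^2 - 5*c - 24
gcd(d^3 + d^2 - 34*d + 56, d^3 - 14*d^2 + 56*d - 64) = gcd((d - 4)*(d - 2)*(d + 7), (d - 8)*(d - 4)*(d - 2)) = d^2 - 6*d + 8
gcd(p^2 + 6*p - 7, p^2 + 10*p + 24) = 1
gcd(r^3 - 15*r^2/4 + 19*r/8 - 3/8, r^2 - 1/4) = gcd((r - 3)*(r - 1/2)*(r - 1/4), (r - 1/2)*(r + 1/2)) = r - 1/2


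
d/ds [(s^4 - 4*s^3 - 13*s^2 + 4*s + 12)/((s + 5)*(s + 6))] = (2*s^5 + 29*s^4 + 32*s^3 - 507*s^2 - 804*s - 12)/(s^4 + 22*s^3 + 181*s^2 + 660*s + 900)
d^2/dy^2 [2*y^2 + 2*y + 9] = 4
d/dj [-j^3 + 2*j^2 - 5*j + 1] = -3*j^2 + 4*j - 5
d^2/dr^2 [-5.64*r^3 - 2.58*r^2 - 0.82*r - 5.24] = -33.84*r - 5.16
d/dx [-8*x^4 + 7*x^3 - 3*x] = -32*x^3 + 21*x^2 - 3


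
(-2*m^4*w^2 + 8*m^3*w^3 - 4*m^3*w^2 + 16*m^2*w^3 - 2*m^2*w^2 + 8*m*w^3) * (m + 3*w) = -2*m^5*w^2 + 2*m^4*w^3 - 4*m^4*w^2 + 24*m^3*w^4 + 4*m^3*w^3 - 2*m^3*w^2 + 48*m^2*w^4 + 2*m^2*w^3 + 24*m*w^4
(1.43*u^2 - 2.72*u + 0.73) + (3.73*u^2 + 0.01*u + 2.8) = 5.16*u^2 - 2.71*u + 3.53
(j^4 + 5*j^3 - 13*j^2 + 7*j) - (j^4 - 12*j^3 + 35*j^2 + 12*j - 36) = 17*j^3 - 48*j^2 - 5*j + 36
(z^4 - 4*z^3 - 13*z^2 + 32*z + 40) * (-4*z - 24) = -4*z^5 - 8*z^4 + 148*z^3 + 184*z^2 - 928*z - 960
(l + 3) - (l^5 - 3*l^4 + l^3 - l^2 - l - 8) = -l^5 + 3*l^4 - l^3 + l^2 + 2*l + 11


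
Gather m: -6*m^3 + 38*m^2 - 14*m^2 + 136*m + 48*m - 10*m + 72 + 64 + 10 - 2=-6*m^3 + 24*m^2 + 174*m + 144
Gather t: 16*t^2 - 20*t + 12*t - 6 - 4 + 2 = 16*t^2 - 8*t - 8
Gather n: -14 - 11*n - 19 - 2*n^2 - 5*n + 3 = -2*n^2 - 16*n - 30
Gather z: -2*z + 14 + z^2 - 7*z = z^2 - 9*z + 14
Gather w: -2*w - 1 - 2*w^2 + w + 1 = -2*w^2 - w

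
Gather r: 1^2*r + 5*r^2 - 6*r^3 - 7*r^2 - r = -6*r^3 - 2*r^2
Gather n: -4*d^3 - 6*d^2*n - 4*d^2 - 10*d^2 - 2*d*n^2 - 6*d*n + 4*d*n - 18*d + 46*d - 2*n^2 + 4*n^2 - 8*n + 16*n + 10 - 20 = -4*d^3 - 14*d^2 + 28*d + n^2*(2 - 2*d) + n*(-6*d^2 - 2*d + 8) - 10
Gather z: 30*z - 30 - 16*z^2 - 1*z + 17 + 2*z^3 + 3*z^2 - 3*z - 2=2*z^3 - 13*z^2 + 26*z - 15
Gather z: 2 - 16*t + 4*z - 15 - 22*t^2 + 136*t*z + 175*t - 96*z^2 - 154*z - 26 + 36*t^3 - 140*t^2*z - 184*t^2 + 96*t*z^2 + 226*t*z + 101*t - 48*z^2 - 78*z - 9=36*t^3 - 206*t^2 + 260*t + z^2*(96*t - 144) + z*(-140*t^2 + 362*t - 228) - 48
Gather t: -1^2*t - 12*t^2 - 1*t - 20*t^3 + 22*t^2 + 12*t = -20*t^3 + 10*t^2 + 10*t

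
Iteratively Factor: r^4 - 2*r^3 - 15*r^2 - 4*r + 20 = (r + 2)*(r^3 - 4*r^2 - 7*r + 10) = (r - 1)*(r + 2)*(r^2 - 3*r - 10) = (r - 1)*(r + 2)^2*(r - 5)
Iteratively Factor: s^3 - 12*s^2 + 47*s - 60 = (s - 5)*(s^2 - 7*s + 12) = (s - 5)*(s - 4)*(s - 3)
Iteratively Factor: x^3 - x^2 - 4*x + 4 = (x - 1)*(x^2 - 4) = (x - 1)*(x + 2)*(x - 2)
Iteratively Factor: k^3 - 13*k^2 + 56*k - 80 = (k - 4)*(k^2 - 9*k + 20) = (k - 5)*(k - 4)*(k - 4)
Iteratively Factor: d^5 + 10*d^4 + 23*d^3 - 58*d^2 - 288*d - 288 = (d + 4)*(d^4 + 6*d^3 - d^2 - 54*d - 72) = (d + 4)^2*(d^3 + 2*d^2 - 9*d - 18) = (d + 3)*(d + 4)^2*(d^2 - d - 6) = (d + 2)*(d + 3)*(d + 4)^2*(d - 3)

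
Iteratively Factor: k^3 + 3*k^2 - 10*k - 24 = (k - 3)*(k^2 + 6*k + 8) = (k - 3)*(k + 2)*(k + 4)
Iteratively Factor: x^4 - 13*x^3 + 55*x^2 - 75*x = (x - 3)*(x^3 - 10*x^2 + 25*x) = (x - 5)*(x - 3)*(x^2 - 5*x) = x*(x - 5)*(x - 3)*(x - 5)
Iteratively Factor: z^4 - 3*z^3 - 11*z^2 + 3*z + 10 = (z + 1)*(z^3 - 4*z^2 - 7*z + 10) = (z + 1)*(z + 2)*(z^2 - 6*z + 5) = (z - 5)*(z + 1)*(z + 2)*(z - 1)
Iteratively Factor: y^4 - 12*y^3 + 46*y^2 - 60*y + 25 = (y - 1)*(y^3 - 11*y^2 + 35*y - 25) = (y - 1)^2*(y^2 - 10*y + 25) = (y - 5)*(y - 1)^2*(y - 5)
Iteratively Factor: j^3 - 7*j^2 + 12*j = (j - 3)*(j^2 - 4*j) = (j - 4)*(j - 3)*(j)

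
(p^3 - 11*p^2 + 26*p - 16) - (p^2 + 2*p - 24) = p^3 - 12*p^2 + 24*p + 8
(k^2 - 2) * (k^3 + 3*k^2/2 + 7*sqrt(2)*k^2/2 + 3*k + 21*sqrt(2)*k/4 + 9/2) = k^5 + 3*k^4/2 + 7*sqrt(2)*k^4/2 + k^3 + 21*sqrt(2)*k^3/4 - 7*sqrt(2)*k^2 + 3*k^2/2 - 21*sqrt(2)*k/2 - 6*k - 9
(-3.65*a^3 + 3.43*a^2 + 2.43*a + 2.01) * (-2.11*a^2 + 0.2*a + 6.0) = 7.7015*a^5 - 7.9673*a^4 - 26.3413*a^3 + 16.8249*a^2 + 14.982*a + 12.06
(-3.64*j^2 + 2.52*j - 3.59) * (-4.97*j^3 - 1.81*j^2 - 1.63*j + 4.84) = 18.0908*j^5 - 5.936*j^4 + 19.2143*j^3 - 15.2273*j^2 + 18.0485*j - 17.3756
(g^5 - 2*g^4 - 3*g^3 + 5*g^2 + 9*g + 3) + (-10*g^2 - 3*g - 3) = g^5 - 2*g^4 - 3*g^3 - 5*g^2 + 6*g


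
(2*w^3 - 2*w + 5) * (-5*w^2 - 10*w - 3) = -10*w^5 - 20*w^4 + 4*w^3 - 5*w^2 - 44*w - 15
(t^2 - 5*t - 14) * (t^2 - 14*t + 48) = t^4 - 19*t^3 + 104*t^2 - 44*t - 672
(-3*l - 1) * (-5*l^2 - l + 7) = 15*l^3 + 8*l^2 - 20*l - 7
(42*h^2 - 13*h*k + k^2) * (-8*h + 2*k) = -336*h^3 + 188*h^2*k - 34*h*k^2 + 2*k^3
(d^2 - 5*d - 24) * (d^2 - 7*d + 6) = d^4 - 12*d^3 + 17*d^2 + 138*d - 144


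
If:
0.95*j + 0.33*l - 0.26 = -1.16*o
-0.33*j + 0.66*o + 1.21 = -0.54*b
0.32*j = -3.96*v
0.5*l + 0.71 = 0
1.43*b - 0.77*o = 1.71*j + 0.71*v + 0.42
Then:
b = 3.53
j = 4.06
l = -1.42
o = -2.69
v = -0.33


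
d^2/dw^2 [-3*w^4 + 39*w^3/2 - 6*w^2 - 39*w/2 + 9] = -36*w^2 + 117*w - 12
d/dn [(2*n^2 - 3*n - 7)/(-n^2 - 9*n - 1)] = 3*(-7*n^2 - 6*n - 20)/(n^4 + 18*n^3 + 83*n^2 + 18*n + 1)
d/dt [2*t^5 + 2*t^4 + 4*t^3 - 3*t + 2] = 10*t^4 + 8*t^3 + 12*t^2 - 3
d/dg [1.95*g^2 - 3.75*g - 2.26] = 3.9*g - 3.75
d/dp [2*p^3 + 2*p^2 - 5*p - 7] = 6*p^2 + 4*p - 5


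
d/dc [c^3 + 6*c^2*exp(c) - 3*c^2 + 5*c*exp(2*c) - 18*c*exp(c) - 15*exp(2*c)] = 6*c^2*exp(c) + 3*c^2 + 10*c*exp(2*c) - 6*c*exp(c) - 6*c - 25*exp(2*c) - 18*exp(c)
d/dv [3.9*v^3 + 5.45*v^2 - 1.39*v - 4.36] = 11.7*v^2 + 10.9*v - 1.39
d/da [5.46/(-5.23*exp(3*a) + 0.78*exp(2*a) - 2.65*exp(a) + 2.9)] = (85.6674*exp(2*a) - 8.5176*exp(a) + 14.469)*exp(a)/(5.23*exp(3*a) - 0.78*exp(2*a) + 2.65*exp(a) - 2.9)^2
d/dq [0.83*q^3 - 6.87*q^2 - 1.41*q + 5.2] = 2.49*q^2 - 13.74*q - 1.41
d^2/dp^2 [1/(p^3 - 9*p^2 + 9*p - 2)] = 6*((3 - p)*(p^3 - 9*p^2 + 9*p - 2) + 3*(p^2 - 6*p + 3)^2)/(p^3 - 9*p^2 + 9*p - 2)^3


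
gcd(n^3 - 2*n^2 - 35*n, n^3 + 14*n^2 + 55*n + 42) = 1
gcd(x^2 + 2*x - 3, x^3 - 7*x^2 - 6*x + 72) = x + 3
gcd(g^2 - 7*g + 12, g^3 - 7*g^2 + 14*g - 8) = g - 4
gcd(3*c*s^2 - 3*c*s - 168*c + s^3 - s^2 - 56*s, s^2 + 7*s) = s + 7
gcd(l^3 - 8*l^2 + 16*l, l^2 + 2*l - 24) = l - 4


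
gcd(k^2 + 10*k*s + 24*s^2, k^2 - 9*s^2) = 1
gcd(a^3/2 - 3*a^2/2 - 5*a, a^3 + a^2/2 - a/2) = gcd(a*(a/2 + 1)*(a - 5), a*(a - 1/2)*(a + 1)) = a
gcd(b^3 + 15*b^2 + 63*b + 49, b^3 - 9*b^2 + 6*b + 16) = b + 1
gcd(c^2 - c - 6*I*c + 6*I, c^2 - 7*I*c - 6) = c - 6*I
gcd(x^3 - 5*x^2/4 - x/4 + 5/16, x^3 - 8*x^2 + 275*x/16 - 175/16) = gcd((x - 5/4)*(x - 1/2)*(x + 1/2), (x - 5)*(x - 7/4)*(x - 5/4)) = x - 5/4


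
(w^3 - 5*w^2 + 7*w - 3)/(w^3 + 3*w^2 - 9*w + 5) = (w - 3)/(w + 5)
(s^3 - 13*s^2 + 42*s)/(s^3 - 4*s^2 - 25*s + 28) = s*(s - 6)/(s^2 + 3*s - 4)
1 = 1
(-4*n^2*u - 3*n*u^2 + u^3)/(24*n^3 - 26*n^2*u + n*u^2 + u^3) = u*(n + u)/(-6*n^2 + 5*n*u + u^2)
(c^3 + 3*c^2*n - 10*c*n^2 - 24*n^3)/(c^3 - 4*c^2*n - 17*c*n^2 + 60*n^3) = (c + 2*n)/(c - 5*n)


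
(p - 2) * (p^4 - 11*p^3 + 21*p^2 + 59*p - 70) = p^5 - 13*p^4 + 43*p^3 + 17*p^2 - 188*p + 140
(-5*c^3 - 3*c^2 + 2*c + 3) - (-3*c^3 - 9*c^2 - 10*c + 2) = -2*c^3 + 6*c^2 + 12*c + 1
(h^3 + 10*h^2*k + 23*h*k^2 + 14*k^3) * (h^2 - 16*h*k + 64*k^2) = h^5 - 6*h^4*k - 73*h^3*k^2 + 286*h^2*k^3 + 1248*h*k^4 + 896*k^5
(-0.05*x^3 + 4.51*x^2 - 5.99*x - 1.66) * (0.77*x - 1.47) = -0.0385*x^4 + 3.5462*x^3 - 11.242*x^2 + 7.5271*x + 2.4402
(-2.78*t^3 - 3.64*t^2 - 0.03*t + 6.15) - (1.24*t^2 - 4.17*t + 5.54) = -2.78*t^3 - 4.88*t^2 + 4.14*t + 0.61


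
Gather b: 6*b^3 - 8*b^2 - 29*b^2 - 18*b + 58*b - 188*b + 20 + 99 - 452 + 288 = 6*b^3 - 37*b^2 - 148*b - 45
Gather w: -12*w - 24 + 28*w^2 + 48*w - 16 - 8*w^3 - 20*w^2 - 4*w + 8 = -8*w^3 + 8*w^2 + 32*w - 32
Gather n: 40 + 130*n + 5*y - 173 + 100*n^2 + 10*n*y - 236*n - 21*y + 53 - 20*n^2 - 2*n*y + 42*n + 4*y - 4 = 80*n^2 + n*(8*y - 64) - 12*y - 84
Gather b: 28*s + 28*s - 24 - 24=56*s - 48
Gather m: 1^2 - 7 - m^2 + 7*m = -m^2 + 7*m - 6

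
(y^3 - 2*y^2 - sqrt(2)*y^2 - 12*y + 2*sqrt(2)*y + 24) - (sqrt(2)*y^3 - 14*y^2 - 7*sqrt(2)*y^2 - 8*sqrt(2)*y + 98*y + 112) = -sqrt(2)*y^3 + y^3 + 6*sqrt(2)*y^2 + 12*y^2 - 110*y + 10*sqrt(2)*y - 88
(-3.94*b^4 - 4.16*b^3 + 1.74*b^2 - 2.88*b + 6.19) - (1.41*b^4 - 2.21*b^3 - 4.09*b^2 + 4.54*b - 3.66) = -5.35*b^4 - 1.95*b^3 + 5.83*b^2 - 7.42*b + 9.85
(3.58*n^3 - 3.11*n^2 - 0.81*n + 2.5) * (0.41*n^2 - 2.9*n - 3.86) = 1.4678*n^5 - 11.6571*n^4 - 5.1319*n^3 + 15.3786*n^2 - 4.1234*n - 9.65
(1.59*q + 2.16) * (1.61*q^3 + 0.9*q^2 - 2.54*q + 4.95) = 2.5599*q^4 + 4.9086*q^3 - 2.0946*q^2 + 2.3841*q + 10.692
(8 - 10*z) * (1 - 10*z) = 100*z^2 - 90*z + 8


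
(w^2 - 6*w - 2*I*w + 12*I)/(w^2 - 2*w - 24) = (w - 2*I)/(w + 4)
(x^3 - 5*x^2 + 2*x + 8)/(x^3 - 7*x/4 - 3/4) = 4*(x^2 - 6*x + 8)/(4*x^2 - 4*x - 3)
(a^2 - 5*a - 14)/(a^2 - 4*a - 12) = (a - 7)/(a - 6)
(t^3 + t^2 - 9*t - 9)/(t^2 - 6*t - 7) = (t^2 - 9)/(t - 7)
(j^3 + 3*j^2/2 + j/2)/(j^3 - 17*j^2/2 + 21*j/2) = (2*j^2 + 3*j + 1)/(2*j^2 - 17*j + 21)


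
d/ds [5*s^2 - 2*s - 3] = 10*s - 2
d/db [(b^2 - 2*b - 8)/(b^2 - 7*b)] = (-5*b^2 + 16*b - 56)/(b^2*(b^2 - 14*b + 49))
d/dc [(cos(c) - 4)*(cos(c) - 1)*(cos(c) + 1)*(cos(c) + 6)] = 2*(-2*cos(c)^3 - 3*cos(c)^2 + 25*cos(c) + 1)*sin(c)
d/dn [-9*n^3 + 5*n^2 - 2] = n*(10 - 27*n)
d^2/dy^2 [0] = 0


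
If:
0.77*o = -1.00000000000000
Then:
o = -1.30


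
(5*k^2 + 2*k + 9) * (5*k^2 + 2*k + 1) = 25*k^4 + 20*k^3 + 54*k^2 + 20*k + 9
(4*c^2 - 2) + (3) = 4*c^2 + 1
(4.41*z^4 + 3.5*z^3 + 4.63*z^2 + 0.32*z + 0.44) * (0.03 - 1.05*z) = -4.6305*z^5 - 3.5427*z^4 - 4.7565*z^3 - 0.1971*z^2 - 0.4524*z + 0.0132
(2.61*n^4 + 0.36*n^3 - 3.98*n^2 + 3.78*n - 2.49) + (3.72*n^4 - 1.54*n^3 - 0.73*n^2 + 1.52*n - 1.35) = 6.33*n^4 - 1.18*n^3 - 4.71*n^2 + 5.3*n - 3.84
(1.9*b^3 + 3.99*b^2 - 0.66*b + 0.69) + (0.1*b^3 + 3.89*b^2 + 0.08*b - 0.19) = 2.0*b^3 + 7.88*b^2 - 0.58*b + 0.5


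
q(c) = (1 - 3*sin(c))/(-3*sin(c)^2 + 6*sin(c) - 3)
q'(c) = (1 - 3*sin(c))*(6*sin(c)*cos(c) - 6*cos(c))/(-3*sin(c)^2 + 6*sin(c) - 3)^2 - 3*cos(c)/(-3*sin(c)^2 + 6*sin(c) - 3)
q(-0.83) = -0.35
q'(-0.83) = -0.05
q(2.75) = 0.13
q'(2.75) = -2.80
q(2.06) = 39.93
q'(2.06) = -354.13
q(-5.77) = 0.61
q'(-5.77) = 5.44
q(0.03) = -0.32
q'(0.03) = 0.40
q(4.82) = -0.33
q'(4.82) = -0.01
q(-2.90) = -0.37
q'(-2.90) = -0.05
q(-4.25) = 50.93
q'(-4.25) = -473.19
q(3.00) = -0.26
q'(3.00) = -0.74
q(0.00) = -0.33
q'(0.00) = 0.33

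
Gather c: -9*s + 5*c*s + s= 5*c*s - 8*s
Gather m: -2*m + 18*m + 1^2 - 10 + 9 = 16*m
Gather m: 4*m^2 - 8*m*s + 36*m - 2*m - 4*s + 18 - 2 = 4*m^2 + m*(34 - 8*s) - 4*s + 16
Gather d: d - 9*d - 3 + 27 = 24 - 8*d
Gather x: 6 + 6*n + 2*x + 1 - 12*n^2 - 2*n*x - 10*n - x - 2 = -12*n^2 - 4*n + x*(1 - 2*n) + 5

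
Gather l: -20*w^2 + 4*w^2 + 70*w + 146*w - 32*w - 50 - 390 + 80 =-16*w^2 + 184*w - 360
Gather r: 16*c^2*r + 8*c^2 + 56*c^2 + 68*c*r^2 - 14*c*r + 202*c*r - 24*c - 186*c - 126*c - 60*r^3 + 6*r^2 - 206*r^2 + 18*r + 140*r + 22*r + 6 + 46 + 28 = 64*c^2 - 336*c - 60*r^3 + r^2*(68*c - 200) + r*(16*c^2 + 188*c + 180) + 80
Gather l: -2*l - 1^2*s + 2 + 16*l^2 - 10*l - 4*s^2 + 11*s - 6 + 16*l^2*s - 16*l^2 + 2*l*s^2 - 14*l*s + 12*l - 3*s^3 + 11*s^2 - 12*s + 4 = 16*l^2*s + l*(2*s^2 - 14*s) - 3*s^3 + 7*s^2 - 2*s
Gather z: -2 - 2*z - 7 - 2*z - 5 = -4*z - 14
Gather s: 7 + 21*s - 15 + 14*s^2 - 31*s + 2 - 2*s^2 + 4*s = 12*s^2 - 6*s - 6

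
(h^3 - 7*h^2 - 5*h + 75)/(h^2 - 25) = (h^2 - 2*h - 15)/(h + 5)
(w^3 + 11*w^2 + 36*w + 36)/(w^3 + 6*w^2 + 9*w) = (w^2 + 8*w + 12)/(w*(w + 3))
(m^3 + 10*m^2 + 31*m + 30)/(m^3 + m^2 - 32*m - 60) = (m + 3)/(m - 6)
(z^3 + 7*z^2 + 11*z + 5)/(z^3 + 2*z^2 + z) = (z + 5)/z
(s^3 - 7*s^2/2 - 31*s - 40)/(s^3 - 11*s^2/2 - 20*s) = (s + 2)/s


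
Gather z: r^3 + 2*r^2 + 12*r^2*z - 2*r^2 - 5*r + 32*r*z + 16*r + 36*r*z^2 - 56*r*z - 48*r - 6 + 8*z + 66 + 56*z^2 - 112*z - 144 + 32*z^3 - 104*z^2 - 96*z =r^3 - 37*r + 32*z^3 + z^2*(36*r - 48) + z*(12*r^2 - 24*r - 200) - 84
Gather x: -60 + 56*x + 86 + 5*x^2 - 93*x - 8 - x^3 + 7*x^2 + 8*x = -x^3 + 12*x^2 - 29*x + 18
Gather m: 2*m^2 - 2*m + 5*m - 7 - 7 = 2*m^2 + 3*m - 14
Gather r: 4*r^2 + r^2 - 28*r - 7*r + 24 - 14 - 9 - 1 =5*r^2 - 35*r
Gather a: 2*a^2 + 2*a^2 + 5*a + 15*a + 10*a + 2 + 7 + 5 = 4*a^2 + 30*a + 14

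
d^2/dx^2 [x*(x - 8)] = 2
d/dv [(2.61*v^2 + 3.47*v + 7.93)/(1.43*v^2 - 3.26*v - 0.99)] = (-13.4707*v^2 - 27.8476*v + 22.4165)/(2.0449*v^4 - 9.3236*v^3 + 7.7962*v^2 + 6.4548*v + 0.9801)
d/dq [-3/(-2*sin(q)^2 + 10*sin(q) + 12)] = 3*(5 - 2*sin(q))*cos(q)/(2*(sin(q) - 6)^2*(sin(q) + 1)^2)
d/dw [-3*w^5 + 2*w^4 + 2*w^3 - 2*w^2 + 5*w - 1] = -15*w^4 + 8*w^3 + 6*w^2 - 4*w + 5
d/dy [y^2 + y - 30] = 2*y + 1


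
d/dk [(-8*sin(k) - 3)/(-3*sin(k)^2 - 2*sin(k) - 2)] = 2*(-12*sin(k)^2 - 9*sin(k) + 5)*cos(k)/(3*sin(k)^2 + 2*sin(k) + 2)^2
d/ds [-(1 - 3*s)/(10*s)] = 1/(10*s^2)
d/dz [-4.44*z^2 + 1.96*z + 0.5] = 1.96 - 8.88*z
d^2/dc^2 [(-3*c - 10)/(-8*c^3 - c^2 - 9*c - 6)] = 2*((3*c + 10)*(24*c^2 + 2*c + 9)^2 - (72*c^2 + 6*c + (3*c + 10)*(24*c + 1) + 27)*(8*c^3 + c^2 + 9*c + 6))/(8*c^3 + c^2 + 9*c + 6)^3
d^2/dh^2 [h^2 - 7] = 2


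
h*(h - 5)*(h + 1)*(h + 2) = h^4 - 2*h^3 - 13*h^2 - 10*h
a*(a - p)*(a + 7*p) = a^3 + 6*a^2*p - 7*a*p^2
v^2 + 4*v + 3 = (v + 1)*(v + 3)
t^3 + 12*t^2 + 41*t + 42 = (t + 2)*(t + 3)*(t + 7)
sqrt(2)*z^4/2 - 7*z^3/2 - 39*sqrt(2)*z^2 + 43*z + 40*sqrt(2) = (z - 8*sqrt(2))*(z - sqrt(2))*(z + 5*sqrt(2))*(sqrt(2)*z/2 + 1/2)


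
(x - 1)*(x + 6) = x^2 + 5*x - 6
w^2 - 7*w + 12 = (w - 4)*(w - 3)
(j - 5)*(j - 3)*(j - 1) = j^3 - 9*j^2 + 23*j - 15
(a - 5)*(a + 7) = a^2 + 2*a - 35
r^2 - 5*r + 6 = (r - 3)*(r - 2)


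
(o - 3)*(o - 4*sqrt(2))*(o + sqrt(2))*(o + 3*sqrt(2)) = o^4 - 3*o^3 - 26*o^2 - 24*sqrt(2)*o + 78*o + 72*sqrt(2)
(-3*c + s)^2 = 9*c^2 - 6*c*s + s^2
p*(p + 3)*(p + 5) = p^3 + 8*p^2 + 15*p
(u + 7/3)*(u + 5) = u^2 + 22*u/3 + 35/3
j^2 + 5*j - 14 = (j - 2)*(j + 7)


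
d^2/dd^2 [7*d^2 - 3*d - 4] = 14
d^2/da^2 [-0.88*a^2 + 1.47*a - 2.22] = -1.76000000000000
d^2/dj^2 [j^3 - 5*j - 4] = 6*j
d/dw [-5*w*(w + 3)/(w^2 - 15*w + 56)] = 10*(9*w^2 - 56*w - 84)/(w^4 - 30*w^3 + 337*w^2 - 1680*w + 3136)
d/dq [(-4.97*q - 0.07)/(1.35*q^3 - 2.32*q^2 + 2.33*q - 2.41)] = (13.419*q^3 - 11.2469*q^2 - 0.3248*q + 12.1408)/(1.8225*q^6 - 6.264*q^5 + 11.6734*q^4 - 17.3182*q^3 + 16.6113*q^2 - 11.2306*q + 5.8081)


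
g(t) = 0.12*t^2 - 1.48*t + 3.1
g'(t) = 0.24*t - 1.48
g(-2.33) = 7.20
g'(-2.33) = -2.04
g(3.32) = -0.49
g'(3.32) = -0.68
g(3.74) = -0.76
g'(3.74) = -0.58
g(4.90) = -1.27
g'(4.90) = -0.30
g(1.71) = 0.92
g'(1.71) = -1.07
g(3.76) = -0.77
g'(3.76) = -0.58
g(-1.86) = 6.27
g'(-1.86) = -1.93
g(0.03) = 3.06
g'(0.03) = -1.47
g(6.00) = -1.46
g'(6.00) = -0.04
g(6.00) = -1.46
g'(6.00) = -0.04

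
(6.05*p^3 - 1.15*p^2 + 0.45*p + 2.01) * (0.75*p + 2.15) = 4.5375*p^4 + 12.145*p^3 - 2.135*p^2 + 2.475*p + 4.3215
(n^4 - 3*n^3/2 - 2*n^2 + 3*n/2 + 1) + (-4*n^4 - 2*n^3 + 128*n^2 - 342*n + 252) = -3*n^4 - 7*n^3/2 + 126*n^2 - 681*n/2 + 253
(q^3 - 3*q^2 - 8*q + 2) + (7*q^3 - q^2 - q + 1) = 8*q^3 - 4*q^2 - 9*q + 3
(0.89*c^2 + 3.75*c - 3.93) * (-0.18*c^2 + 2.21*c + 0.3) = -0.1602*c^4 + 1.2919*c^3 + 9.2619*c^2 - 7.5603*c - 1.179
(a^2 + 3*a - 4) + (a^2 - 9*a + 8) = 2*a^2 - 6*a + 4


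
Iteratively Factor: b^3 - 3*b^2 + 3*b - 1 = (b - 1)*(b^2 - 2*b + 1) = (b - 1)^2*(b - 1)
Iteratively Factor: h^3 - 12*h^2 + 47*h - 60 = (h - 3)*(h^2 - 9*h + 20) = (h - 4)*(h - 3)*(h - 5)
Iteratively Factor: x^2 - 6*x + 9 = (x - 3)*(x - 3)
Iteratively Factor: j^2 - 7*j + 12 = (j - 3)*(j - 4)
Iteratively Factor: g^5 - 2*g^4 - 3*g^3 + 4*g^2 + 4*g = (g - 2)*(g^4 - 3*g^2 - 2*g) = g*(g - 2)*(g^3 - 3*g - 2) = g*(g - 2)*(g + 1)*(g^2 - g - 2) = g*(g - 2)*(g + 1)^2*(g - 2)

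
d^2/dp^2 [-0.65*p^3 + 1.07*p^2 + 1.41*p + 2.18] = 2.14 - 3.9*p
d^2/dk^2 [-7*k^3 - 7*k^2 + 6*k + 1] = -42*k - 14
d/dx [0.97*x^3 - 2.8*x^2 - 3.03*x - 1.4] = 2.91*x^2 - 5.6*x - 3.03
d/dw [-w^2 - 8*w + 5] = -2*w - 8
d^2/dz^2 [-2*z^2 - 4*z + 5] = -4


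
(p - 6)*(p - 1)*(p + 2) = p^3 - 5*p^2 - 8*p + 12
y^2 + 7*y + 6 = (y + 1)*(y + 6)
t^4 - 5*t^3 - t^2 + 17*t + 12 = (t - 4)*(t - 3)*(t + 1)^2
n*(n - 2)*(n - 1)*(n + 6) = n^4 + 3*n^3 - 16*n^2 + 12*n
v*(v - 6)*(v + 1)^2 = v^4 - 4*v^3 - 11*v^2 - 6*v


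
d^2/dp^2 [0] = 0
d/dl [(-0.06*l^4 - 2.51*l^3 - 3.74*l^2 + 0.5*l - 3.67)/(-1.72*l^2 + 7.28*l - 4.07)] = (0.2064*l^5 + 3.0068*l^4 - 35.5688*l^3 + 4.27989999999999*l^2 + 17.8188*l + 24.6826)/(2.9584*l^4 - 25.0432*l^3 + 66.9992*l^2 - 59.2592*l + 16.5649)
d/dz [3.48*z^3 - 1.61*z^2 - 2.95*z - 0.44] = 10.44*z^2 - 3.22*z - 2.95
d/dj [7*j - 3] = 7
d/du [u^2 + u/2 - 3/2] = 2*u + 1/2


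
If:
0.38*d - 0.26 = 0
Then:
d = 0.68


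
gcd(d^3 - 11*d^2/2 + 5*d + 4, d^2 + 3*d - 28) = d - 4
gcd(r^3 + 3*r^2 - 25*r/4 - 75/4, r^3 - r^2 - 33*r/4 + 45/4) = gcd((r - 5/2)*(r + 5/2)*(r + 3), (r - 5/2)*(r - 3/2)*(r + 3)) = r^2 + r/2 - 15/2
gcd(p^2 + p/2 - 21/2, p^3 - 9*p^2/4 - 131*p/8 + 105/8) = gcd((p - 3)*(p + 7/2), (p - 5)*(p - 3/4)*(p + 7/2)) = p + 7/2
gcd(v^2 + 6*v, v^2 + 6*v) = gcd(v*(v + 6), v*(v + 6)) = v^2 + 6*v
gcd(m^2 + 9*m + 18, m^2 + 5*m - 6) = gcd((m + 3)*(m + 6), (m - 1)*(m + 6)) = m + 6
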